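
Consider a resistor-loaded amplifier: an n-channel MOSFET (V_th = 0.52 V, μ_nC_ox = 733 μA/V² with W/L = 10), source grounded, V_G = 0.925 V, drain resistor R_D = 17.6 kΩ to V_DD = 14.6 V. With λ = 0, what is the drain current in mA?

I_D = 0.601 mA

V_GS = V_G = 0.925 V, so V_ov = 0.925 − 0.52 = 0.405 V.
k_n = μ_nC_ox · (W/L) = 7.33 mA/V².
Assume saturation: I_D = ½ k_n V_ov² = 0.5 × 7.33 × 0.405² = 0.601 mA, giving V_DS = V_DD − I_D R_D = 14.6 − 0.601 × 17.6 = 4.02 V.
V_DS = 4.02 V ≥ V_ov = 0.405 V, confirming saturation.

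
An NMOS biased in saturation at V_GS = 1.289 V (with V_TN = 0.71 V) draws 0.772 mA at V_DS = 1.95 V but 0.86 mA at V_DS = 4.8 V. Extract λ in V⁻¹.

λ = 0.0434 V⁻¹

With V_GS fixed, I_D ∝ (1 + λ V_DS) in saturation, so I_D2/I_D1 = (1 + λ V_DS2)/(1 + λ V_DS1).
0.86/0.772 = 1.114 = (1 + 4.8 λ)/(1 + 1.95 λ).
Solving: λ (I_D1 V_DS2 − I_D2 V_DS1) = I_D2 − I_D1, so λ = (0.86 − 0.772) / (0.772 × 4.8 − 0.86 × 1.95) = 0.088 / 2.03 = 0.0434 V⁻¹.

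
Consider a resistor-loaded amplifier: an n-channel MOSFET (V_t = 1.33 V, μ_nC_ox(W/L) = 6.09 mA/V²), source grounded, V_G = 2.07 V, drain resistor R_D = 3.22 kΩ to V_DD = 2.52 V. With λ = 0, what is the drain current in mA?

I_D = 0.726 mA

V_GS = V_G = 2.07 V, so V_ov = 2.07 − 1.33 = 0.74 V.
Assume saturation: I_D = ½ k_n V_ov² = 0.5 × 6.09 × 0.74² = 1.67 mA, giving V_DS = V_DD − I_D R_D = 2.52 − 1.67 × 3.22 = -2.85 V.
But -2.85 V < V_ov = 0.74 V, so the device is actually in triode.
In triode I_D = k_n[V_ov V_DS − ½ V_DS²] and I_D = (V_DD − V_DS)/R_D. Equating: 9.8 V_DS² − 15.51 V_DS + 2.52 = 0, giving V_DS = 0.184 V (the root below V_ov).
I_D = (2.52 − 0.184) / 3.22 = 0.726 mA.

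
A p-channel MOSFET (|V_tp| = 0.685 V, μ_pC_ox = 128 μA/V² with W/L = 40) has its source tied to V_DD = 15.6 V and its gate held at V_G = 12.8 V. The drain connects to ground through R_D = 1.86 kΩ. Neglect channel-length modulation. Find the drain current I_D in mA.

I_D = 7.88 mA

V_SG = V_DD − V_G = 15.6 − 12.8 = 2.8 V, so V_ov = 2.8 − 0.685 = 2.11 V.
k_p = μ_pC_ox · (W/L) = 5.12 mA/V².
Assume saturation: I_D = ½ k_p V_ov² = 0.5 × 5.12 × 2.11² = 11.5 mA, giving V_SD = V_DD − I_D R_D = 15.6 − 11.5 × 1.86 = -5.7 V.
But -5.7 V < V_ov = 2.11 V, so the device is actually in triode.
In triode I_D = k_p[V_ov V_SD − ½ V_SD²] and I_D = (V_DD − V_SD)/R_D. Equating: 4.76 V_SD² − 21.14 V_SD + 15.6 = 0, giving V_SD = 0.935 V (the root below V_ov).
I_D = (15.6 − 0.935) / 1.86 = 7.88 mA.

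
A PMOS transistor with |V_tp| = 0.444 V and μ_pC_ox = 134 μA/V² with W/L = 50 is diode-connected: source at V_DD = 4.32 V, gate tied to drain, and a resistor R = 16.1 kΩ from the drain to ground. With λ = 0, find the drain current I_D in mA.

I_D = 0.225 mA

With gate tied to drain, V_SG = V_SD ≥ V_SG − |V_tp|, so the device is in saturation.
k_p = μ_pC_ox · (W/L) = 6.7 mA/V².
KCL at the drain: ½ k_p (V_SG − |V_tp|)² = (V_DD − V_SG)/R.
Let x = V_SG − 0.444. Then 53.9 x² + x − 3.876 = 0, giving x = 0.259 V (positive root), so V_SG = 0.703 V.
I_D = (V_DD − V_SG)/R = (4.32 − 0.703) / 16.1 = 0.225 mA.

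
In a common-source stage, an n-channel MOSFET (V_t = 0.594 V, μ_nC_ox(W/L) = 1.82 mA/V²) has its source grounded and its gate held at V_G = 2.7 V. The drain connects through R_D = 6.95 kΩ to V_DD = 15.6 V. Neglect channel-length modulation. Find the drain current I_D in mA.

V_GS = V_G = 2.7 V, so V_ov = 2.7 − 0.594 = 2.11 V.
Assume saturation: I_D = ½ k_n V_ov² = 0.5 × 1.82 × 2.11² = 4.04 mA, giving V_DS = V_DD − I_D R_D = 15.6 − 4.04 × 6.95 = -12.5 V.
But -12.5 V < V_ov = 2.11 V, so the device is actually in triode.
In triode I_D = k_n[V_ov V_DS − ½ V_DS²] and I_D = (V_DD − V_DS)/R_D. Equating: 6.32 V_DS² − 27.64 V_DS + 15.6 = 0, giving V_DS = 0.666 V (the root below V_ov).
I_D = (15.6 − 0.666) / 6.95 = 2.15 mA.

I_D = 2.15 mA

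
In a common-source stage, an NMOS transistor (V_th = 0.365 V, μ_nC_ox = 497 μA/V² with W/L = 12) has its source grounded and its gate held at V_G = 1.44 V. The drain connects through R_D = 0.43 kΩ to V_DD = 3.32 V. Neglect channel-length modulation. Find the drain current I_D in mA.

V_GS = V_G = 1.44 V, so V_ov = 1.44 − 0.365 = 1.07 V.
k_n = μ_nC_ox · (W/L) = 5.964 mA/V².
Assume saturation: I_D = ½ k_n V_ov² = 0.5 × 5.964 × 1.07² = 3.45 mA, giving V_DS = V_DD − I_D R_D = 3.32 − 3.45 × 0.43 = 1.84 V.
V_DS = 1.84 V ≥ V_ov = 1.07 V, confirming saturation.

I_D = 3.45 mA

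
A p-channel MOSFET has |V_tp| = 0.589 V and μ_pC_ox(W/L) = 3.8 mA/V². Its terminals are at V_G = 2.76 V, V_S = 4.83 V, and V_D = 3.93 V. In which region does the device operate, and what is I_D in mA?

Triode; I_D = 3.53 mA

V_SG = V_S − V_G = 4.83 − 2.76 = 2.07 V; V_SD = V_S − V_D = 4.83 − 3.93 = 0.9 V.
V_ov = V_SG − |V_tp| = 2.07 − 0.589 = 1.48 V.
Since V_SD = 0.9 V < V_ov = 1.48 V, the device is in the triode region.
I_D = k_p [V_ov · V_SD − ½ V_SD²] = 3.8 × [1.48 × 0.9 − 0.5 × 0.9²] = 3.53 mA.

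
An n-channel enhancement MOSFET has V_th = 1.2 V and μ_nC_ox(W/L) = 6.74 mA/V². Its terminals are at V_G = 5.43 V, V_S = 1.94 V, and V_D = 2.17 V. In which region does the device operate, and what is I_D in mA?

V_GS = V_G − V_S = 5.43 − 1.94 = 3.49 V; V_DS = V_D − V_S = 2.17 − 1.94 = 0.23 V.
V_ov = V_GS − V_th = 3.49 − 1.2 = 2.29 V.
Since V_DS = 0.23 V < V_ov = 2.29 V, the device is in the triode region.
I_D = k_n [V_ov · V_DS − ½ V_DS²] = 6.74 × [2.29 × 0.23 − 0.5 × 0.23²] = 3.37 mA.

Triode; I_D = 3.37 mA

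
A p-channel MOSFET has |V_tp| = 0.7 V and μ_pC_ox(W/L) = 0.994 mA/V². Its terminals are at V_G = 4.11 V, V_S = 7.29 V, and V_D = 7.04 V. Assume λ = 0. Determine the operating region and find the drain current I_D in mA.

Triode; I_D = 0.585 mA

V_SG = V_S − V_G = 7.29 − 4.11 = 3.18 V; V_SD = V_S − V_D = 7.29 − 7.04 = 0.25 V.
V_ov = V_SG − |V_tp| = 3.18 − 0.7 = 2.48 V.
Since V_SD = 0.25 V < V_ov = 2.48 V, the device is in the triode region.
I_D = k_p [V_ov · V_SD − ½ V_SD²] = 0.994 × [2.48 × 0.25 − 0.5 × 0.25²] = 0.585 mA.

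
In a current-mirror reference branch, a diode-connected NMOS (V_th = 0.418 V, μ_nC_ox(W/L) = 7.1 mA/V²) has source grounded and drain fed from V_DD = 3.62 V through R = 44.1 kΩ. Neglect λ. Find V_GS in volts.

With gate tied to drain, V_GS = V_DS ≥ V_GS − V_th, so the device is in saturation.
KCL at the drain: ½ k_n (V_GS − V_th)² = (V_DD − V_GS)/R.
Let x = V_GS − 0.418. Then 157 x² + x − 3.202 = 0, giving x = 0.14 V (positive root), so V_GS = 0.558 V.
I_D = (V_DD − V_GS)/R = (3.62 − 0.558) / 44.1 = 0.0694 mA.

V_GS = 0.558 V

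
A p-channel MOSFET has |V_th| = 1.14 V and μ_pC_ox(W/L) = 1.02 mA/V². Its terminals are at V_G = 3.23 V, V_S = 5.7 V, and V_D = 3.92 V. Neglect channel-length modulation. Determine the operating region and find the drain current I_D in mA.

V_SG = V_S − V_G = 5.7 − 3.23 = 2.47 V; V_SD = V_S − V_D = 5.7 − 3.92 = 1.78 V.
V_ov = V_SG − |V_th| = 2.47 − 1.14 = 1.33 V.
Since V_SD = 1.78 V ≥ V_ov = 1.33 V, the device is in saturation.
I_D = ½ k_p V_ov² = 0.5 × 1.02 × 1.33² = 0.902 mA.

Saturation; I_D = 0.902 mA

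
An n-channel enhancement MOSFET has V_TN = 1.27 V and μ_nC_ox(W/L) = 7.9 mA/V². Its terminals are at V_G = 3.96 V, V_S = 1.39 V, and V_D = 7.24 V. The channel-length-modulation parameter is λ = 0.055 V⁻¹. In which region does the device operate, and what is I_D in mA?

V_GS = V_G − V_S = 3.96 − 1.39 = 2.57 V; V_DS = V_D − V_S = 7.24 − 1.39 = 5.85 V.
V_ov = V_GS − V_TN = 2.57 − 1.27 = 1.3 V.
Since V_DS = 5.85 V ≥ V_ov = 1.3 V, the device is in saturation.
I_D = ½ k_n V_ov² (1 + λ V_DS) = 0.5 × 7.9 × 1.3² × (1 + 0.055 × 5.85) = 8.82 mA.

Saturation; I_D = 8.82 mA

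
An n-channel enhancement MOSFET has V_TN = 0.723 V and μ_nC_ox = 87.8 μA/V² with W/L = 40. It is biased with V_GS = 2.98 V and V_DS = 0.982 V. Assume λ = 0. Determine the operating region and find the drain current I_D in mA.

Triode; I_D = 6.09 mA

k_n = μ_nC_ox · (W/L) = 3.512 mA/V².
V_ov = V_GS − V_TN = 2.98 − 0.723 = 2.26 V.
Since V_DS = 0.982 V < V_ov = 2.26 V, the device is in the triode region.
I_D = k_n [V_ov · V_DS − ½ V_DS²] = 3.512 × [2.26 × 0.982 − 0.5 × 0.982²] = 6.09 mA.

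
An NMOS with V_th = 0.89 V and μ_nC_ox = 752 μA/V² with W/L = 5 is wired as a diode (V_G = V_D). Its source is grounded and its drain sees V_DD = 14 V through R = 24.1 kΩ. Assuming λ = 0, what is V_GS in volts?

V_GS = 1.42 V

With gate tied to drain, V_GS = V_DS ≥ V_GS − V_th, so the device is in saturation.
k_n = μ_nC_ox · (W/L) = 3.76 mA/V².
KCL at the drain: ½ k_n (V_GS − V_th)² = (V_DD − V_GS)/R.
Let x = V_GS − 0.89. Then 45.3 x² + x − 13.11 = 0, giving x = 0.527 V (positive root), so V_GS = 1.42 V.
I_D = (V_DD − V_GS)/R = (14 − 1.42) / 24.1 = 0.522 mA.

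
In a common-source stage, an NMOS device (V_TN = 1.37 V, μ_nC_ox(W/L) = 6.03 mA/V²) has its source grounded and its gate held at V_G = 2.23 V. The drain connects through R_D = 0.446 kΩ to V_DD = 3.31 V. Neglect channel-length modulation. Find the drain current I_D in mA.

I_D = 2.23 mA

V_GS = V_G = 2.23 V, so V_ov = 2.23 − 1.37 = 0.86 V.
Assume saturation: I_D = ½ k_n V_ov² = 0.5 × 6.03 × 0.86² = 2.23 mA, giving V_DS = V_DD − I_D R_D = 3.31 − 2.23 × 0.446 = 2.32 V.
V_DS = 2.32 V ≥ V_ov = 0.86 V, confirming saturation.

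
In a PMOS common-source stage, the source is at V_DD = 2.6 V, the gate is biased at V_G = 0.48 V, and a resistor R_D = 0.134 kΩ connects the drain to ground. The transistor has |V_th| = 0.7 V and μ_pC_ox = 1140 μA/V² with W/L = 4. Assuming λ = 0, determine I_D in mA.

I_D = 4.60 mA

V_SG = V_DD − V_G = 2.6 − 0.48 = 2.12 V, so V_ov = 2.12 − 0.7 = 1.42 V.
k_p = μ_pC_ox · (W/L) = 4.56 mA/V².
Assume saturation: I_D = ½ k_p V_ov² = 0.5 × 4.56 × 1.42² = 4.6 mA, giving V_SD = V_DD − I_D R_D = 2.6 − 4.6 × 0.134 = 1.98 V.
V_SD = 1.98 V ≥ V_ov = 1.42 V, confirming saturation.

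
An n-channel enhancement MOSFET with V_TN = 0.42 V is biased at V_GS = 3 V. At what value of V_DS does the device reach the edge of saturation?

V_DS,sat = 2.58 V

The boundary between triode and saturation is V_DS = V_GS − V_TN = V_ov.
V_ov = 3 − 0.42 = 2.58 V.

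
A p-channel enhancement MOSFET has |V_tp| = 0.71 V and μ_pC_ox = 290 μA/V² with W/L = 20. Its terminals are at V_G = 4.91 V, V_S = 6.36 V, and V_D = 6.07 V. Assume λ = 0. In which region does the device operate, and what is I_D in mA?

Triode; I_D = 1.00 mA

V_SG = V_S − V_G = 6.36 − 4.91 = 1.45 V; V_SD = V_S − V_D = 6.36 − 6.07 = 0.29 V.
k_p = μ_pC_ox · (W/L) = 5.8 mA/V².
V_ov = V_SG − |V_tp| = 1.45 − 0.71 = 0.74 V.
Since V_SD = 0.29 V < V_ov = 0.74 V, the device is in the triode region.
I_D = k_p [V_ov · V_SD − ½ V_SD²] = 5.8 × [0.74 × 0.29 − 0.5 × 0.29²] = 1 mA.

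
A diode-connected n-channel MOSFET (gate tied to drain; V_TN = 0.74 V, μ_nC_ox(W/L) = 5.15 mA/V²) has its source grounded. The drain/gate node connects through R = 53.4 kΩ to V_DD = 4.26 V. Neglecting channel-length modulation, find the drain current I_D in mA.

With gate tied to drain, V_GS = V_DS ≥ V_GS − V_TN, so the device is in saturation.
KCL at the drain: ½ k_n (V_GS − V_TN)² = (V_DD − V_GS)/R.
Let x = V_GS − 0.74. Then 138 x² + x − 3.52 = 0, giving x = 0.156 V (positive root), so V_GS = 0.896 V.
I_D = (V_DD − V_GS)/R = (4.26 − 0.896) / 53.4 = 0.063 mA.

I_D = 0.0630 mA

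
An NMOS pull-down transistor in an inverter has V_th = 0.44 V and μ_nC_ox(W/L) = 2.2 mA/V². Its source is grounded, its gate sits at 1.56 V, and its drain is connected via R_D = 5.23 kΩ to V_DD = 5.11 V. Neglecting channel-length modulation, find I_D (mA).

V_GS = V_G = 1.56 V, so V_ov = 1.56 − 0.44 = 1.12 V.
Assume saturation: I_D = ½ k_n V_ov² = 0.5 × 2.2 × 1.12² = 1.38 mA, giving V_DS = V_DD − I_D R_D = 5.11 − 1.38 × 5.23 = -2.11 V.
But -2.11 V < V_ov = 1.12 V, so the device is actually in triode.
In triode I_D = k_n[V_ov V_DS − ½ V_DS²] and I_D = (V_DD − V_DS)/R_D. Equating: 5.75 V_DS² − 13.89 V_DS + 5.11 = 0, giving V_DS = 0.453 V (the root below V_ov).
I_D = (5.11 − 0.453) / 5.23 = 0.89 mA.

I_D = 0.890 mA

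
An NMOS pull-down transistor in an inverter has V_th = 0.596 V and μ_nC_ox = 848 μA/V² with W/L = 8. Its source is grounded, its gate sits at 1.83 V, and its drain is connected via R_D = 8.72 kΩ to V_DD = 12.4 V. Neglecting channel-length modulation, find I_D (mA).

I_D = 1.40 mA

V_GS = V_G = 1.83 V, so V_ov = 1.83 − 0.596 = 1.23 V.
k_n = μ_nC_ox · (W/L) = 6.784 mA/V².
Assume saturation: I_D = ½ k_n V_ov² = 0.5 × 6.784 × 1.23² = 5.17 mA, giving V_DS = V_DD − I_D R_D = 12.4 − 5.17 × 8.72 = -32.6 V.
But -32.6 V < V_ov = 1.23 V, so the device is actually in triode.
In triode I_D = k_n[V_ov V_DS − ½ V_DS²] and I_D = (V_DD − V_DS)/R_D. Equating: 29.6 V_DS² − 74 V_DS + 12.4 = 0, giving V_DS = 0.181 V (the root below V_ov).
I_D = (12.4 − 0.181) / 8.72 = 1.4 mA.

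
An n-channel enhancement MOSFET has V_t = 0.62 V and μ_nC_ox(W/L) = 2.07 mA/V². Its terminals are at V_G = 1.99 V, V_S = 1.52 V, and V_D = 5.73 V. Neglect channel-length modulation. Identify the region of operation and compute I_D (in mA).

V_GS = V_G − V_S = 1.99 − 1.52 = 0.47 V; V_DS = V_D − V_S = 5.73 − 1.52 = 4.21 V.
V_GS = 0.47 V < V_t = 0.62 V, so the transistor is in cutoff.

Cutoff; I_D = 0 mA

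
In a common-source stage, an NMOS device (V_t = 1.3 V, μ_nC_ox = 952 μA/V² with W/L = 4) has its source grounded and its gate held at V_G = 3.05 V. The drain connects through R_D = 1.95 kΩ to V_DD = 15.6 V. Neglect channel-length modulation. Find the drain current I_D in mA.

V_GS = V_G = 3.05 V, so V_ov = 3.05 − 1.3 = 1.75 V.
k_n = μ_nC_ox · (W/L) = 3.808 mA/V².
Assume saturation: I_D = ½ k_n V_ov² = 0.5 × 3.808 × 1.75² = 5.83 mA, giving V_DS = V_DD − I_D R_D = 15.6 − 5.83 × 1.95 = 4.23 V.
V_DS = 4.23 V ≥ V_ov = 1.75 V, confirming saturation.

I_D = 5.83 mA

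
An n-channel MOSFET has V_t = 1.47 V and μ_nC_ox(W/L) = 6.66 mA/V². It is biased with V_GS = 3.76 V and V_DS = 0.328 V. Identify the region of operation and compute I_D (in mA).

V_ov = V_GS − V_t = 3.76 − 1.47 = 2.29 V.
Since V_DS = 0.328 V < V_ov = 2.29 V, the device is in the triode region.
I_D = k_n [V_ov · V_DS − ½ V_DS²] = 6.66 × [2.29 × 0.328 − 0.5 × 0.328²] = 4.64 mA.

Triode; I_D = 4.64 mA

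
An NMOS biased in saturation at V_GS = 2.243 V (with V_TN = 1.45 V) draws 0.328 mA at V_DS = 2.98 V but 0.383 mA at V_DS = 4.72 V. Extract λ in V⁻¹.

With V_GS fixed, I_D ∝ (1 + λ V_DS) in saturation, so I_D2/I_D1 = (1 + λ V_DS2)/(1 + λ V_DS1).
0.383/0.328 = 1.168 = (1 + 4.72 λ)/(1 + 2.98 λ).
Solving: λ (I_D1 V_DS2 − I_D2 V_DS1) = I_D2 − I_D1, so λ = (0.383 − 0.328) / (0.328 × 4.72 − 0.383 × 2.98) = 0.055 / 0.407 = 0.135 V⁻¹.

λ = 0.135 V⁻¹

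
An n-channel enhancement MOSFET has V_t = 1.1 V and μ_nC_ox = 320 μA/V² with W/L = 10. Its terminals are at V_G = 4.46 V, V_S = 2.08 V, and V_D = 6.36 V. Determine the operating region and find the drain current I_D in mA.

V_GS = V_G − V_S = 4.46 − 2.08 = 2.38 V; V_DS = V_D − V_S = 6.36 − 2.08 = 4.28 V.
k_n = μ_nC_ox · (W/L) = 3.2 mA/V².
V_ov = V_GS − V_t = 2.38 − 1.1 = 1.28 V.
Since V_DS = 4.28 V ≥ V_ov = 1.28 V, the device is in saturation.
I_D = ½ k_n V_ov² = 0.5 × 3.2 × 1.28² = 2.62 mA.

Saturation; I_D = 2.62 mA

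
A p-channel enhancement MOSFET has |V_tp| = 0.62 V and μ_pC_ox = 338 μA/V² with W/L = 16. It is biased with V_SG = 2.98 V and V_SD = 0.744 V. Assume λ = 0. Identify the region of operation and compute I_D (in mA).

Triode; I_D = 8.00 mA

k_p = μ_pC_ox · (W/L) = 5.408 mA/V².
V_ov = V_SG − |V_tp| = 2.98 − 0.62 = 2.36 V.
Since V_SD = 0.744 V < V_ov = 2.36 V, the device is in the triode region.
I_D = k_p [V_ov · V_SD − ½ V_SD²] = 5.408 × [2.36 × 0.744 − 0.5 × 0.744²] = 8 mA.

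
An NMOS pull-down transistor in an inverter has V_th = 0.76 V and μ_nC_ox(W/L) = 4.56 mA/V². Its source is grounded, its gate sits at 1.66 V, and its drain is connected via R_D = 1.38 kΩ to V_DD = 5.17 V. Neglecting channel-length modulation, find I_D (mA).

V_GS = V_G = 1.66 V, so V_ov = 1.66 − 0.76 = 0.9 V.
Assume saturation: I_D = ½ k_n V_ov² = 0.5 × 4.56 × 0.9² = 1.85 mA, giving V_DS = V_DD − I_D R_D = 5.17 − 1.85 × 1.38 = 2.62 V.
V_DS = 2.62 V ≥ V_ov = 0.9 V, confirming saturation.

I_D = 1.85 mA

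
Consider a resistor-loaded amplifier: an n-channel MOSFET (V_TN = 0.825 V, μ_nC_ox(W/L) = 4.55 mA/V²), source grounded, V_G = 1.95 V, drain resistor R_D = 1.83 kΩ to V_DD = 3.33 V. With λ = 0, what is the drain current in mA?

I_D = 1.61 mA

V_GS = V_G = 1.95 V, so V_ov = 1.95 − 0.825 = 1.12 V.
Assume saturation: I_D = ½ k_n V_ov² = 0.5 × 4.55 × 1.12² = 2.88 mA, giving V_DS = V_DD − I_D R_D = 3.33 − 2.88 × 1.83 = -1.94 V.
But -1.94 V < V_ov = 1.12 V, so the device is actually in triode.
In triode I_D = k_n[V_ov V_DS − ½ V_DS²] and I_D = (V_DD − V_DS)/R_D. Equating: 4.16 V_DS² − 10.37 V_DS + 3.33 = 0, giving V_DS = 0.379 V (the root below V_ov).
I_D = (3.33 − 0.379) / 1.83 = 1.61 mA.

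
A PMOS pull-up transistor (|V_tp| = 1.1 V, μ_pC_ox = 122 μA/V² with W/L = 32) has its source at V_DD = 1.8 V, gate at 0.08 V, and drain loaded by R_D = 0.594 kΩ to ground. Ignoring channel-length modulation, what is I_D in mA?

I_D = 0.750 mA

V_SG = V_DD − V_G = 1.8 − 0.08 = 1.72 V, so V_ov = 1.72 − 1.1 = 0.62 V.
k_p = μ_pC_ox · (W/L) = 3.904 mA/V².
Assume saturation: I_D = ½ k_p V_ov² = 0.5 × 3.904 × 0.62² = 0.75 mA, giving V_SD = V_DD − I_D R_D = 1.8 − 0.75 × 0.594 = 1.35 V.
V_SD = 1.35 V ≥ V_ov = 0.62 V, confirming saturation.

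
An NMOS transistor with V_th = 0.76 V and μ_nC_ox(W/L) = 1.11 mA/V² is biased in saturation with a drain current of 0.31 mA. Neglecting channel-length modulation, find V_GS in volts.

In saturation I_D = ½ k_n (V_GS − V_th)², so V_GS − V_th = √(2 I_D / k_n) = √(2 × 0.31 / 1.11) = 0.747 V.
V_GS = 0.76 + 0.747 = 1.51 V.

V_GS = 1.51 V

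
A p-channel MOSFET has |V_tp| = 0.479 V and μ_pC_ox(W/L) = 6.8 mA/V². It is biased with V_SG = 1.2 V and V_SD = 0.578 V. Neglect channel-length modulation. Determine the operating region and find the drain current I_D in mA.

V_ov = V_SG − |V_tp| = 1.2 − 0.479 = 0.721 V.
Since V_SD = 0.578 V < V_ov = 0.721 V, the device is in the triode region.
I_D = k_p [V_ov · V_SD − ½ V_SD²] = 6.8 × [0.721 × 0.578 − 0.5 × 0.578²] = 1.7 mA.

Triode; I_D = 1.70 mA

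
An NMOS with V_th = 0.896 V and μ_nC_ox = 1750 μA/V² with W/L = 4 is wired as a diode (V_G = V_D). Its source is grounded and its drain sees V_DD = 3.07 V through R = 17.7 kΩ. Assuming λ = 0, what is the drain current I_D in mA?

With gate tied to drain, V_GS = V_DS ≥ V_GS − V_th, so the device is in saturation.
k_n = μ_nC_ox · (W/L) = 7 mA/V².
KCL at the drain: ½ k_n (V_GS − V_th)² = (V_DD − V_GS)/R.
Let x = V_GS − 0.896. Then 61.9 x² + x − 2.174 = 0, giving x = 0.179 V (positive root), so V_GS = 1.08 V.
I_D = (V_DD − V_GS)/R = (3.07 − 1.08) / 17.7 = 0.113 mA.

I_D = 0.113 mA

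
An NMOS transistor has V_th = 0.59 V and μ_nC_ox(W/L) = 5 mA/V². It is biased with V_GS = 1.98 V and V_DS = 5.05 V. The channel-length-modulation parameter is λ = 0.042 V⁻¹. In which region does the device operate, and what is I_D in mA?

V_ov = V_GS − V_th = 1.98 − 0.59 = 1.39 V.
Since V_DS = 5.05 V ≥ V_ov = 1.39 V, the device is in saturation.
I_D = ½ k_n V_ov² (1 + λ V_DS) = 0.5 × 5 × 1.39² × (1 + 0.042 × 5.05) = 5.85 mA.

Saturation; I_D = 5.85 mA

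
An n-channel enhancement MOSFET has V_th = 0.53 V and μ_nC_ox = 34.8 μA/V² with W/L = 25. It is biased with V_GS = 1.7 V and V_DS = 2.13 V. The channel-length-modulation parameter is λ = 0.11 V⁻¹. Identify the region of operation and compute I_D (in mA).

k_n = μ_nC_ox · (W/L) = 0.87 mA/V².
V_ov = V_GS − V_th = 1.7 − 0.53 = 1.17 V.
Since V_DS = 2.13 V ≥ V_ov = 1.17 V, the device is in saturation.
I_D = ½ k_n V_ov² (1 + λ V_DS) = 0.5 × 0.87 × 1.17² × (1 + 0.11 × 2.13) = 0.735 mA.

Saturation; I_D = 0.735 mA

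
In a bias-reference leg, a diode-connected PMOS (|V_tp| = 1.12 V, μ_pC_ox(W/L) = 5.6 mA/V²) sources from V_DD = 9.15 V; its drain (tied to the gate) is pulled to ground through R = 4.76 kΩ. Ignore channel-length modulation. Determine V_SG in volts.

V_SG = 1.86 V

With gate tied to drain, V_SG = V_SD ≥ V_SG − |V_tp|, so the device is in saturation.
KCL at the drain: ½ k_p (V_SG − |V_tp|)² = (V_DD − V_SG)/R.
Let x = V_SG − 1.12. Then 13.3 x² + x − 8.03 = 0, giving x = 0.74 V (positive root), so V_SG = 1.86 V.
I_D = (V_DD − V_SG)/R = (9.15 − 1.86) / 4.76 = 1.53 mA.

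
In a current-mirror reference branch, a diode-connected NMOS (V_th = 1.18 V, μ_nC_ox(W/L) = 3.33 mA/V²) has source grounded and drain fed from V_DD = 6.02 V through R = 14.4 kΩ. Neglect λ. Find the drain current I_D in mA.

I_D = 0.306 mA

With gate tied to drain, V_GS = V_DS ≥ V_GS − V_th, so the device is in saturation.
KCL at the drain: ½ k_n (V_GS − V_th)² = (V_DD − V_GS)/R.
Let x = V_GS − 1.18. Then 24 x² + x − 4.84 = 0, giving x = 0.429 V (positive root), so V_GS = 1.61 V.
I_D = (V_DD − V_GS)/R = (6.02 − 1.61) / 14.4 = 0.306 mA.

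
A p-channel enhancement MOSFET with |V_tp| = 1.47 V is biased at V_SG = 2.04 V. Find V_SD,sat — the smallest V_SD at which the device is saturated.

V_SD,sat = 0.570 V

The boundary between triode and saturation is V_SD = V_SG − |V_tp| = V_ov.
V_ov = 2.04 − 1.47 = 0.57 V.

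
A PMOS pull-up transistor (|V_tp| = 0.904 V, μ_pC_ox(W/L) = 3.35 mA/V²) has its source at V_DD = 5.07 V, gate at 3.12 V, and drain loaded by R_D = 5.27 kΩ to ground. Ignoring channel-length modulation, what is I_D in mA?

V_SG = V_DD − V_G = 5.07 − 3.12 = 1.95 V, so V_ov = 1.95 − 0.904 = 1.05 V.
Assume saturation: I_D = ½ k_p V_ov² = 0.5 × 3.35 × 1.05² = 1.83 mA, giving V_SD = V_DD − I_D R_D = 5.07 − 1.83 × 5.27 = -4.59 V.
But -4.59 V < V_ov = 1.05 V, so the device is actually in triode.
In triode I_D = k_p[V_ov V_SD − ½ V_SD²] and I_D = (V_DD − V_SD)/R_D. Equating: 8.83 V_SD² − 19.47 V_SD + 5.07 = 0, giving V_SD = 0.302 V (the root below V_ov).
I_D = (5.07 − 0.302) / 5.27 = 0.905 mA.

I_D = 0.905 mA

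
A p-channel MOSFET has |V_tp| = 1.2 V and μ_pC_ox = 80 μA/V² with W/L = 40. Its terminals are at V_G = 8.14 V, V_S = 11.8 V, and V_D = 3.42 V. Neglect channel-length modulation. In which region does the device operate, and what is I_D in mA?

Saturation; I_D = 9.68 mA

V_SG = V_S − V_G = 11.8 − 8.14 = 3.66 V; V_SD = V_S − V_D = 11.8 − 3.42 = 8.38 V.
k_p = μ_pC_ox · (W/L) = 3.2 mA/V².
V_ov = V_SG − |V_tp| = 3.66 − 1.2 = 2.46 V.
Since V_SD = 8.38 V ≥ V_ov = 2.46 V, the device is in saturation.
I_D = ½ k_p V_ov² = 0.5 × 3.2 × 2.46² = 9.68 mA.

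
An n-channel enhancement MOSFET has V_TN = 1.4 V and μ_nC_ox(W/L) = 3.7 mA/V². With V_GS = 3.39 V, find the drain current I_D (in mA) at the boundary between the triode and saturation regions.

At the boundary V_DS = V_ov = V_GS − V_TN = 3.39 − 1.4 = 1.99 V.
I_D = ½ k_n V_ov² = 0.5 × 3.7 × 1.99² = 7.33 mA.

I_D = 7.33 mA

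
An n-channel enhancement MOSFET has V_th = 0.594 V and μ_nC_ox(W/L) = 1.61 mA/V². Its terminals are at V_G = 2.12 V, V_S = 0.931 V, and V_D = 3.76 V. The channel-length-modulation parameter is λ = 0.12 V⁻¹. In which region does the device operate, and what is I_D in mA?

Saturation; I_D = 0.382 mA

V_GS = V_G − V_S = 2.12 − 0.931 = 1.19 V; V_DS = V_D − V_S = 3.76 − 0.931 = 2.83 V.
V_ov = V_GS − V_th = 1.19 − 0.594 = 0.595 V.
Since V_DS = 2.83 V ≥ V_ov = 0.595 V, the device is in saturation.
I_D = ½ k_n V_ov² (1 + λ V_DS) = 0.5 × 1.61 × 0.595² × (1 + 0.12 × 2.83) = 0.382 mA.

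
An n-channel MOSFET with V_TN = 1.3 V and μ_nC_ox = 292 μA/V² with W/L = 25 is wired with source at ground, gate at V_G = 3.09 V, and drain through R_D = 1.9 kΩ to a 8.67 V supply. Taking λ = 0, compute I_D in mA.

I_D = 4.37 mA

V_GS = V_G = 3.09 V, so V_ov = 3.09 − 1.3 = 1.79 V.
k_n = μ_nC_ox · (W/L) = 7.3 mA/V².
Assume saturation: I_D = ½ k_n V_ov² = 0.5 × 7.3 × 1.79² = 11.7 mA, giving V_DS = V_DD − I_D R_D = 8.67 − 11.7 × 1.9 = -13.6 V.
But -13.6 V < V_ov = 1.79 V, so the device is actually in triode.
In triode I_D = k_n[V_ov V_DS − ½ V_DS²] and I_D = (V_DD − V_DS)/R_D. Equating: 6.93 V_DS² − 25.83 V_DS + 8.67 = 0, giving V_DS = 0.373 V (the root below V_ov).
I_D = (8.67 − 0.373) / 1.9 = 4.37 mA.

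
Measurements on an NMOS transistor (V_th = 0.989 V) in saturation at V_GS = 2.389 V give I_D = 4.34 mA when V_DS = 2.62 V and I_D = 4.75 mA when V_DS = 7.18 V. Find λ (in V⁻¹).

λ = 0.0219 V⁻¹

With V_GS fixed, I_D ∝ (1 + λ V_DS) in saturation, so I_D2/I_D1 = (1 + λ V_DS2)/(1 + λ V_DS1).
4.75/4.34 = 1.094 = (1 + 7.18 λ)/(1 + 2.62 λ).
Solving: λ (I_D1 V_DS2 − I_D2 V_DS1) = I_D2 − I_D1, so λ = (4.75 − 4.34) / (4.34 × 7.18 − 4.75 × 2.62) = 0.41 / 18.7 = 0.0219 V⁻¹.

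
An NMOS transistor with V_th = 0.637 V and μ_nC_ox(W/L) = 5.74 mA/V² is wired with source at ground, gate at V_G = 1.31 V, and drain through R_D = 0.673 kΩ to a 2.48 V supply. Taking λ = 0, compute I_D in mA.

V_GS = V_G = 1.31 V, so V_ov = 1.31 − 0.637 = 0.673 V.
Assume saturation: I_D = ½ k_n V_ov² = 0.5 × 5.74 × 0.673² = 1.3 mA, giving V_DS = V_DD − I_D R_D = 2.48 − 1.3 × 0.673 = 1.61 V.
V_DS = 1.61 V ≥ V_ov = 0.673 V, confirming saturation.

I_D = 1.30 mA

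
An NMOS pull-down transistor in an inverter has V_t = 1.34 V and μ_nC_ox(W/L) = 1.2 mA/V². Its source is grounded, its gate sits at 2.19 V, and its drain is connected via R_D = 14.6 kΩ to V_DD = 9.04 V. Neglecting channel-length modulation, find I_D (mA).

V_GS = V_G = 2.19 V, so V_ov = 2.19 − 1.34 = 0.85 V.
Assume saturation: I_D = ½ k_n V_ov² = 0.5 × 1.2 × 0.85² = 0.433 mA, giving V_DS = V_DD − I_D R_D = 9.04 − 0.433 × 14.6 = 2.71 V.
V_DS = 2.71 V ≥ V_ov = 0.85 V, confirming saturation.

I_D = 0.433 mA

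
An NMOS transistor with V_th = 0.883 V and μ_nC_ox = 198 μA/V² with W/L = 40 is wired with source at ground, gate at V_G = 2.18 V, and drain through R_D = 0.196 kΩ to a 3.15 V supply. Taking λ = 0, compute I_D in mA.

V_GS = V_G = 2.18 V, so V_ov = 2.18 − 0.883 = 1.3 V.
k_n = μ_nC_ox · (W/L) = 7.92 mA/V².
Assume saturation: I_D = ½ k_n V_ov² = 0.5 × 7.92 × 1.3² = 6.66 mA, giving V_DS = V_DD − I_D R_D = 3.15 − 6.66 × 0.196 = 1.84 V.
V_DS = 1.84 V ≥ V_ov = 1.3 V, confirming saturation.

I_D = 6.66 mA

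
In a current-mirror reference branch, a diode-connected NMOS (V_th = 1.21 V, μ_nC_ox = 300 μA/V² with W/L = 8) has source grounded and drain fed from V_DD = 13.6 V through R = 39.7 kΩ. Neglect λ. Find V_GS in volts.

With gate tied to drain, V_GS = V_DS ≥ V_GS − V_th, so the device is in saturation.
k_n = μ_nC_ox · (W/L) = 2.4 mA/V².
KCL at the drain: ½ k_n (V_GS − V_th)² = (V_DD − V_GS)/R.
Let x = V_GS − 1.21. Then 47.6 x² + x − 12.39 = 0, giving x = 0.5 V (positive root), so V_GS = 1.71 V.
I_D = (V_DD − V_GS)/R = (13.6 − 1.71) / 39.7 = 0.3 mA.

V_GS = 1.71 V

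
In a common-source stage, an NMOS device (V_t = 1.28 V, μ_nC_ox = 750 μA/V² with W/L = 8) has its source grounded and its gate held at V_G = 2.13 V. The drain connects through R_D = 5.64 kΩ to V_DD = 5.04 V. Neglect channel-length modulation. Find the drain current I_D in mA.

V_GS = V_G = 2.13 V, so V_ov = 2.13 − 1.28 = 0.85 V.
k_n = μ_nC_ox · (W/L) = 6 mA/V².
Assume saturation: I_D = ½ k_n V_ov² = 0.5 × 6 × 0.85² = 2.17 mA, giving V_DS = V_DD − I_D R_D = 5.04 − 2.17 × 5.64 = -7.18 V.
But -7.18 V < V_ov = 0.85 V, so the device is actually in triode.
In triode I_D = k_n[V_ov V_DS − ½ V_DS²] and I_D = (V_DD − V_DS)/R_D. Equating: 16.9 V_DS² − 29.76 V_DS + 5.04 = 0, giving V_DS = 0.19 V (the root below V_ov).
I_D = (5.04 − 0.19) / 5.64 = 0.86 mA.

I_D = 0.860 mA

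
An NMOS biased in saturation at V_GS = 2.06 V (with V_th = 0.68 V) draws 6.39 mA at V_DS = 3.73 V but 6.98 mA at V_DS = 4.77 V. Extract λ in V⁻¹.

λ = 0.133 V⁻¹

With V_GS fixed, I_D ∝ (1 + λ V_DS) in saturation, so I_D2/I_D1 = (1 + λ V_DS2)/(1 + λ V_DS1).
6.98/6.39 = 1.092 = (1 + 4.77 λ)/(1 + 3.73 λ).
Solving: λ (I_D1 V_DS2 − I_D2 V_DS1) = I_D2 − I_D1, so λ = (6.98 − 6.39) / (6.39 × 4.77 − 6.98 × 3.73) = 0.59 / 4.44 = 0.133 V⁻¹.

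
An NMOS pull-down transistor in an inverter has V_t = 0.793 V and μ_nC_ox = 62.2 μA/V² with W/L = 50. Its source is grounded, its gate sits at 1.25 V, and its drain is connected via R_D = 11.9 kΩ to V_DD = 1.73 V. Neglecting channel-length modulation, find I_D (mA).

V_GS = V_G = 1.25 V, so V_ov = 1.25 − 0.793 = 0.457 V.
k_n = μ_nC_ox · (W/L) = 3.11 mA/V².
Assume saturation: I_D = ½ k_n V_ov² = 0.5 × 3.11 × 0.457² = 0.325 mA, giving V_DS = V_DD − I_D R_D = 1.73 − 0.325 × 11.9 = -2.13 V.
But -2.13 V < V_ov = 0.457 V, so the device is actually in triode.
In triode I_D = k_n[V_ov V_DS − ½ V_DS²] and I_D = (V_DD − V_DS)/R_D. Equating: 18.5 V_DS² − 17.91 V_DS + 1.73 = 0, giving V_DS = 0.109 V (the root below V_ov).
I_D = (1.73 − 0.109) / 11.9 = 0.136 mA.

I_D = 0.136 mA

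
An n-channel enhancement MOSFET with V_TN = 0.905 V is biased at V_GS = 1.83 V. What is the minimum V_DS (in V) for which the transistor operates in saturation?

V_DS,sat = 0.925 V

The boundary between triode and saturation is V_DS = V_GS − V_TN = V_ov.
V_ov = 1.83 − 0.905 = 0.925 V.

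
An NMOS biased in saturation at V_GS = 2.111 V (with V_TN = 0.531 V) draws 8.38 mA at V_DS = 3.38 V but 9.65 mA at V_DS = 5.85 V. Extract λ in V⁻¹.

λ = 0.0774 V⁻¹

With V_GS fixed, I_D ∝ (1 + λ V_DS) in saturation, so I_D2/I_D1 = (1 + λ V_DS2)/(1 + λ V_DS1).
9.65/8.38 = 1.152 = (1 + 5.85 λ)/(1 + 3.38 λ).
Solving: λ (I_D1 V_DS2 − I_D2 V_DS1) = I_D2 − I_D1, so λ = (9.65 − 8.38) / (8.38 × 5.85 − 9.65 × 3.38) = 1.27 / 16.4 = 0.0774 V⁻¹.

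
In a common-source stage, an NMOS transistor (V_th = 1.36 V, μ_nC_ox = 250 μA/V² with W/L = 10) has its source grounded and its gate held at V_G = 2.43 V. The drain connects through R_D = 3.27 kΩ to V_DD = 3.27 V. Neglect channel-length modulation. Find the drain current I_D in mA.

V_GS = V_G = 2.43 V, so V_ov = 2.43 − 1.36 = 1.07 V.
k_n = μ_nC_ox · (W/L) = 2.5 mA/V².
Assume saturation: I_D = ½ k_n V_ov² = 0.5 × 2.5 × 1.07² = 1.43 mA, giving V_DS = V_DD − I_D R_D = 3.27 − 1.43 × 3.27 = -1.41 V.
But -1.41 V < V_ov = 1.07 V, so the device is actually in triode.
In triode I_D = k_n[V_ov V_DS − ½ V_DS²] and I_D = (V_DD − V_DS)/R_D. Equating: 4.09 V_DS² − 9.747 V_DS + 3.27 = 0, giving V_DS = 0.404 V (the root below V_ov).
I_D = (3.27 − 0.404) / 3.27 = 0.876 mA.

I_D = 0.876 mA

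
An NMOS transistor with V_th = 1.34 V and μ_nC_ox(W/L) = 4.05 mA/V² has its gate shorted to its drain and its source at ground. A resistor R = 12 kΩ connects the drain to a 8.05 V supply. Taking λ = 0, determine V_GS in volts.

With gate tied to drain, V_GS = V_DS ≥ V_GS − V_th, so the device is in saturation.
KCL at the drain: ½ k_n (V_GS − V_th)² = (V_DD − V_GS)/R.
Let x = V_GS − 1.34. Then 24.3 x² + x − 6.71 = 0, giving x = 0.505 V (positive root), so V_GS = 1.85 V.
I_D = (V_DD − V_GS)/R = (8.05 − 1.85) / 12 = 0.517 mA.

V_GS = 1.85 V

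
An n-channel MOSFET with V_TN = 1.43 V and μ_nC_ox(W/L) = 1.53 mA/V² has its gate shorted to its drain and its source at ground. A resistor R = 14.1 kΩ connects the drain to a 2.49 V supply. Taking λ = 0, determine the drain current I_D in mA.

I_D = 0.0560 mA

With gate tied to drain, V_GS = V_DS ≥ V_GS − V_TN, so the device is in saturation.
KCL at the drain: ½ k_n (V_GS − V_TN)² = (V_DD − V_GS)/R.
Let x = V_GS − 1.43. Then 10.8 x² + x − 1.06 = 0, giving x = 0.271 V (positive root), so V_GS = 1.7 V.
I_D = (V_DD − V_GS)/R = (2.49 − 1.7) / 14.1 = 0.056 mA.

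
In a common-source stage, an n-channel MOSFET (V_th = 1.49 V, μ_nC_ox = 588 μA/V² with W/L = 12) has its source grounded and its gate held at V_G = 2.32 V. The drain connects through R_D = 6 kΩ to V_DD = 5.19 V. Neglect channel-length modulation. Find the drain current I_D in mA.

I_D = 0.839 mA

V_GS = V_G = 2.32 V, so V_ov = 2.32 − 1.49 = 0.83 V.
k_n = μ_nC_ox · (W/L) = 7.056 mA/V².
Assume saturation: I_D = ½ k_n V_ov² = 0.5 × 7.056 × 0.83² = 2.43 mA, giving V_DS = V_DD − I_D R_D = 5.19 − 2.43 × 6 = -9.39 V.
But -9.39 V < V_ov = 0.83 V, so the device is actually in triode.
In triode I_D = k_n[V_ov V_DS − ½ V_DS²] and I_D = (V_DD − V_DS)/R_D. Equating: 21.2 V_DS² − 36.14 V_DS + 5.19 = 0, giving V_DS = 0.158 V (the root below V_ov).
I_D = (5.19 − 0.158) / 6 = 0.839 mA.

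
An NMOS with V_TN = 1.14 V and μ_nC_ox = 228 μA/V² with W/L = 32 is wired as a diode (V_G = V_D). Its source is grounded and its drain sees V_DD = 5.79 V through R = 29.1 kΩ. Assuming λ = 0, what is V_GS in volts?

With gate tied to drain, V_GS = V_DS ≥ V_GS − V_TN, so the device is in saturation.
k_n = μ_nC_ox · (W/L) = 7.296 mA/V².
KCL at the drain: ½ k_n (V_GS − V_TN)² = (V_DD − V_GS)/R.
Let x = V_GS − 1.14. Then 106 x² + x − 4.65 = 0, giving x = 0.205 V (positive root), so V_GS = 1.34 V.
I_D = (V_DD − V_GS)/R = (5.79 − 1.34) / 29.1 = 0.153 mA.

V_GS = 1.34 V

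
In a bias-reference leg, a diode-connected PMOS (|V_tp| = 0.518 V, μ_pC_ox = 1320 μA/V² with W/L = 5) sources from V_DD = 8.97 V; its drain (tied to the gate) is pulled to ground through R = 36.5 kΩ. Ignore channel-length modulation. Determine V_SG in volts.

With gate tied to drain, V_SG = V_SD ≥ V_SG − |V_tp|, so the device is in saturation.
k_p = μ_pC_ox · (W/L) = 6.6 mA/V².
KCL at the drain: ½ k_p (V_SG − |V_tp|)² = (V_DD − V_SG)/R.
Let x = V_SG − 0.518. Then 120 x² + x − 8.452 = 0, giving x = 0.261 V (positive root), so V_SG = 0.779 V.
I_D = (V_DD − V_SG)/R = (8.97 − 0.779) / 36.5 = 0.224 mA.

V_SG = 0.779 V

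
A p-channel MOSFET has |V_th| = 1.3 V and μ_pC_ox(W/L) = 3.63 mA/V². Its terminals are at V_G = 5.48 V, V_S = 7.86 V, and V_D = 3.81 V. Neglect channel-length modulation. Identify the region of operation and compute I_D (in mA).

Saturation; I_D = 2.12 mA

V_SG = V_S − V_G = 7.86 − 5.48 = 2.38 V; V_SD = V_S − V_D = 7.86 − 3.81 = 4.05 V.
V_ov = V_SG − |V_th| = 2.38 − 1.3 = 1.08 V.
Since V_SD = 4.05 V ≥ V_ov = 1.08 V, the device is in saturation.
I_D = ½ k_p V_ov² = 0.5 × 3.63 × 1.08² = 2.12 mA.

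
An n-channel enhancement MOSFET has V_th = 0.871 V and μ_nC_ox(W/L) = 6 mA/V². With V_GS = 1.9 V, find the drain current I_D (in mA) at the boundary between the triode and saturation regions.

I_D = 3.18 mA

At the boundary V_DS = V_ov = V_GS − V_th = 1.9 − 0.871 = 1.03 V.
I_D = ½ k_n V_ov² = 0.5 × 6 × 1.03² = 3.18 mA.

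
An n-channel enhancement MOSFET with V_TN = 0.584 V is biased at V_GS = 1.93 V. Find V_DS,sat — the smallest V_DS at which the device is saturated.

The boundary between triode and saturation is V_DS = V_GS − V_TN = V_ov.
V_ov = 1.93 − 0.584 = 1.35 V.

V_DS,sat = 1.35 V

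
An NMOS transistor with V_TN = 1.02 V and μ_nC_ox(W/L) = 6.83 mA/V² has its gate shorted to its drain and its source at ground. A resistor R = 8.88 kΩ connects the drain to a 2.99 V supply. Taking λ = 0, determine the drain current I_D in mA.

I_D = 0.195 mA

With gate tied to drain, V_GS = V_DS ≥ V_GS − V_TN, so the device is in saturation.
KCL at the drain: ½ k_n (V_GS − V_TN)² = (V_DD − V_GS)/R.
Let x = V_GS − 1.02. Then 30.3 x² + x − 1.97 = 0, giving x = 0.239 V (positive root), so V_GS = 1.26 V.
I_D = (V_DD − V_GS)/R = (2.99 − 1.26) / 8.88 = 0.195 mA.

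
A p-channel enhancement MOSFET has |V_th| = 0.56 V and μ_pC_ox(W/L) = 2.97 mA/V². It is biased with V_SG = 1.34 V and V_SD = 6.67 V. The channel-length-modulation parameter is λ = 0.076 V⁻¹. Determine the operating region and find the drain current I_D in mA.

Saturation; I_D = 1.36 mA

V_ov = V_SG − |V_th| = 1.34 − 0.56 = 0.78 V.
Since V_SD = 6.67 V ≥ V_ov = 0.78 V, the device is in saturation.
I_D = ½ k_p V_ov² (1 + λ V_SD) = 0.5 × 2.97 × 0.78² × (1 + 0.076 × 6.67) = 1.36 mA.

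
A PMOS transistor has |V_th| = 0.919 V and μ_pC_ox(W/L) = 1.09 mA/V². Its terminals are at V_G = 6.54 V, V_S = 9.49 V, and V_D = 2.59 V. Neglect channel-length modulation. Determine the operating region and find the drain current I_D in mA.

Saturation; I_D = 2.25 mA

V_SG = V_S − V_G = 9.49 − 6.54 = 2.95 V; V_SD = V_S − V_D = 9.49 − 2.59 = 6.9 V.
V_ov = V_SG − |V_th| = 2.95 − 0.919 = 2.03 V.
Since V_SD = 6.9 V ≥ V_ov = 2.03 V, the device is in saturation.
I_D = ½ k_p V_ov² = 0.5 × 1.09 × 2.03² = 2.25 mA.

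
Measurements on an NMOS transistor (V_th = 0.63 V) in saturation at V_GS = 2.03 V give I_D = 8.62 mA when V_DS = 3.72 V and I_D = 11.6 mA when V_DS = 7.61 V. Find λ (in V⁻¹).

λ = 0.133 V⁻¹

With V_GS fixed, I_D ∝ (1 + λ V_DS) in saturation, so I_D2/I_D1 = (1 + λ V_DS2)/(1 + λ V_DS1).
11.6/8.62 = 1.346 = (1 + 7.61 λ)/(1 + 3.72 λ).
Solving: λ (I_D1 V_DS2 − I_D2 V_DS1) = I_D2 − I_D1, so λ = (11.6 − 8.62) / (8.62 × 7.61 − 11.6 × 3.72) = 2.98 / 22.4 = 0.133 V⁻¹.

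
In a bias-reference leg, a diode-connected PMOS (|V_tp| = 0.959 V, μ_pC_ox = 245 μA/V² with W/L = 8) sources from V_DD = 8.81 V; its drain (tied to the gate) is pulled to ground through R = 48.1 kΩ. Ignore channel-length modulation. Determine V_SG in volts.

V_SG = 1.36 V

With gate tied to drain, V_SG = V_SD ≥ V_SG − |V_tp|, so the device is in saturation.
k_p = μ_pC_ox · (W/L) = 1.96 mA/V².
KCL at the drain: ½ k_p (V_SG − |V_tp|)² = (V_DD − V_SG)/R.
Let x = V_SG − 0.959. Then 47.1 x² + x − 7.851 = 0, giving x = 0.398 V (positive root), so V_SG = 1.36 V.
I_D = (V_DD − V_SG)/R = (8.81 − 1.36) / 48.1 = 0.155 mA.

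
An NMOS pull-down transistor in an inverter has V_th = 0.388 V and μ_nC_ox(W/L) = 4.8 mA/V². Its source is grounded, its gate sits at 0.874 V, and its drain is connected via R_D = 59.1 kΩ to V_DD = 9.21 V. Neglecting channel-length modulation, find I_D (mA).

I_D = 0.155 mA

V_GS = V_G = 0.874 V, so V_ov = 0.874 − 0.388 = 0.486 V.
Assume saturation: I_D = ½ k_n V_ov² = 0.5 × 4.8 × 0.486² = 0.567 mA, giving V_DS = V_DD − I_D R_D = 9.21 − 0.567 × 59.1 = -24.3 V.
But -24.3 V < V_ov = 0.486 V, so the device is actually in triode.
In triode I_D = k_n[V_ov V_DS − ½ V_DS²] and I_D = (V_DD − V_DS)/R_D. Equating: 142 V_DS² − 138.9 V_DS + 9.21 = 0, giving V_DS = 0.0716 V (the root below V_ov).
I_D = (9.21 − 0.0716) / 59.1 = 0.155 mA.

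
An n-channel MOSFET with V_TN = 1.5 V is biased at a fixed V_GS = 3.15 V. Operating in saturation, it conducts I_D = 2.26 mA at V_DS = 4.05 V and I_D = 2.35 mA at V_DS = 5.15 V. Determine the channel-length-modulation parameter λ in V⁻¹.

λ = 0.0424 V⁻¹

With V_GS fixed, I_D ∝ (1 + λ V_DS) in saturation, so I_D2/I_D1 = (1 + λ V_DS2)/(1 + λ V_DS1).
2.35/2.26 = 1.04 = (1 + 5.15 λ)/(1 + 4.05 λ).
Solving: λ (I_D1 V_DS2 − I_D2 V_DS1) = I_D2 − I_D1, so λ = (2.35 − 2.26) / (2.26 × 5.15 − 2.35 × 4.05) = 0.09 / 2.12 = 0.0424 V⁻¹.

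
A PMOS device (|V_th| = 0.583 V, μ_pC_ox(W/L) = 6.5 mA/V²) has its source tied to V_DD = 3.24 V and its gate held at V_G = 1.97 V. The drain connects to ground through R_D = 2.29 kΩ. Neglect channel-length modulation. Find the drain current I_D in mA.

V_SG = V_DD − V_G = 3.24 − 1.97 = 1.27 V, so V_ov = 1.27 − 0.583 = 0.687 V.
Assume saturation: I_D = ½ k_p V_ov² = 0.5 × 6.5 × 0.687² = 1.53 mA, giving V_SD = V_DD − I_D R_D = 3.24 − 1.53 × 2.29 = -0.273 V.
But -0.273 V < V_ov = 0.687 V, so the device is actually in triode.
In triode I_D = k_p[V_ov V_SD − ½ V_SD²] and I_D = (V_DD − V_SD)/R_D. Equating: 7.44 V_SD² − 11.23 V_SD + 3.24 = 0, giving V_SD = 0.389 V (the root below V_ov).
I_D = (3.24 − 0.389) / 2.29 = 1.25 mA.

I_D = 1.25 mA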